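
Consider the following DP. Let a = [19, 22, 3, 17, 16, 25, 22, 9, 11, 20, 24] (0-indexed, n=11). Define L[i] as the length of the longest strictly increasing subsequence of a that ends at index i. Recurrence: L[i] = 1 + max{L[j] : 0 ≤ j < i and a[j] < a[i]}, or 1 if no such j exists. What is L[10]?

5

   i    0    1    2    3    4    5    6    7    8    9   10
a[i]   19   22    3   17   16   25   22    9   11   20   24
L[i]    1    2    1    2    2    3    3    2    3    4    5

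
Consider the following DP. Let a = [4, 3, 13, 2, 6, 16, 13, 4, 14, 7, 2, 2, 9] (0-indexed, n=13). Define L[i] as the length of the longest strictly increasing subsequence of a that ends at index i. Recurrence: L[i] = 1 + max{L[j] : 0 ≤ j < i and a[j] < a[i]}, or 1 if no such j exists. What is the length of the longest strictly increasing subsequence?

4

   i    0    1    2    3    4    5    6    7    8    9   10   11   12
a[i]    4    3   13    2    6   16   13    4   14    7    2    2    9
L[i]    1    1    2    1    2    3    3    2    4    3    1    1    4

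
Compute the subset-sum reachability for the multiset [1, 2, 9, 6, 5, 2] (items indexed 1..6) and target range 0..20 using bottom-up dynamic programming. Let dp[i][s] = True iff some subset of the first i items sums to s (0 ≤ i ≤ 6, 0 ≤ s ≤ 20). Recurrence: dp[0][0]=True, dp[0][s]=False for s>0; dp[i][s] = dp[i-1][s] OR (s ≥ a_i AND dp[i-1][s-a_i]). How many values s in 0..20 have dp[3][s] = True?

i\s   0   1   2   3   4   5   6   7   8   9  10  11  12  13  14  15  16  17  18  19  20
  0   T   F   F   F   F   F   F   F   F   F   F   F   F   F   F   F   F   F   F   F   F
  1   T   T   F   F   F   F   F   F   F   F   F   F   F   F   F   F   F   F   F   F   F
  2   T   T   T   T   F   F   F   F   F   F   F   F   F   F   F   F   F   F   F   F   F
  3   T   T   T   T   F   F   F   F   F   T   T   T   T   F   F   F   F   F   F   F   F
  4   T   T   T   T   F   F   T   T   T   T   T   T   T   F   F   T   T   T   T   F   F
  5   T   T   T   T   F   T   T   T   T   T   T   T   T   T   T   T   T   T   T   F   T
  6   T   T   T   T   T   T   T   T   T   T   T   T   T   T   T   T   T   T   T   T   T

8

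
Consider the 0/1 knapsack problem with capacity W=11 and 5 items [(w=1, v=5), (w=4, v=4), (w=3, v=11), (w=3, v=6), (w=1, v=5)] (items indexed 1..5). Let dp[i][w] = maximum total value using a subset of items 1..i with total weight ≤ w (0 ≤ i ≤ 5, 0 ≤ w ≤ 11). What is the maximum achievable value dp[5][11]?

27

i\w   0   1   2   3   4   5   6   7   8   9  10  11
  0   0   0   0   0   0   0   0   0   0   0   0   0
  1   0   5   5   5   5   5   5   5   5   5   5   5
  2   0   5   5   5   5   9   9   9   9   9   9   9
  3   0   5   5  11  16  16  16  16  20  20  20  20
  4   0   5   5  11  16  16  17  22  22  22  22  26
  5   0   5  10  11  16  21  21  22  27  27  27  27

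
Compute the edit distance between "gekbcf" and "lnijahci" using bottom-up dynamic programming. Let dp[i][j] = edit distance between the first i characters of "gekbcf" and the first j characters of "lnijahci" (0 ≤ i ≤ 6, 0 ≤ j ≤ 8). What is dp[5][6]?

6

   ''  l  n  i  j  a  h  c  i
''  0  1  2  3  4  5  6  7  8
 g  1  1  2  3  4  5  6  7  8
 e  2  2  2  3  4  5  6  7  8
 k  3  3  3  3  4  5  6  7  8
 b  4  4  4  4  4  5  6  7  8
 c  5  5  5  5  5  5  6  6  7
 f  6  6  6  6  6  6  6  7  7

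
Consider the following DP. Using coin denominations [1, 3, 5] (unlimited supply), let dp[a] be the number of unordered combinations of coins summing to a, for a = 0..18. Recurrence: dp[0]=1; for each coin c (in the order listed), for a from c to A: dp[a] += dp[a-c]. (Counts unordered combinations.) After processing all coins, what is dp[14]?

11

after  coin     0     1     2     3     4     5     6     7     8     9    10    11    12    13    14    15    16    17    18
          1     1     1     1     1     1     1     1     1     1     1     1     1     1     1     1     1     1     1     1
          3     1     1     1     2     2     2     3     3     3     4     4     4     5     5     5     6     6     6     7
          5     1     1     1     2     2     3     4     4     5     6     7     8     9    10    11    13    14    15    17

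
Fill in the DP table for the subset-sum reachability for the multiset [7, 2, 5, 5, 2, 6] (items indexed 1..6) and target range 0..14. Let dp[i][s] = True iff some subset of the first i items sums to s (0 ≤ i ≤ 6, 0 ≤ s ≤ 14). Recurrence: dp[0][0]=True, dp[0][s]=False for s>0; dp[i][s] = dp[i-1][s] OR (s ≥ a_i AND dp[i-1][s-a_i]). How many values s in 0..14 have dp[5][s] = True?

10

i\s   0   1   2   3   4   5   6   7   8   9  10  11  12  13  14
  0   T   F   F   F   F   F   F   F   F   F   F   F   F   F   F
  1   T   F   F   F   F   F   F   T   F   F   F   F   F   F   F
  2   T   F   T   F   F   F   F   T   F   T   F   F   F   F   F
  3   T   F   T   F   F   T   F   T   F   T   F   F   T   F   T
  4   T   F   T   F   F   T   F   T   F   T   T   F   T   F   T
  5   T   F   T   F   T   T   F   T   F   T   T   T   T   F   T
  6   T   F   T   F   T   T   T   T   T   T   T   T   T   T   T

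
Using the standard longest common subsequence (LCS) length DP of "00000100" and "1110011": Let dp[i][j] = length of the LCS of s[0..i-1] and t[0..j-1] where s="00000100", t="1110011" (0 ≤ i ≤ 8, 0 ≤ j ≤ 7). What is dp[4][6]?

2

   ''  1  1  1  0  0  1  1
''  0  0  0  0  0  0  0  0
 0  0  0  0  0  1  1  1  1
 0  0  0  0  0  1  2  2  2
 0  0  0  0  0  1  2  2  2
 0  0  0  0  0  1  2  2  2
 0  0  0  0  0  1  2  2  2
 1  0  1  1  1  1  2  3  3
 0  0  1  1  1  2  2  3  3
 0  0  1  1  1  2  3  3  3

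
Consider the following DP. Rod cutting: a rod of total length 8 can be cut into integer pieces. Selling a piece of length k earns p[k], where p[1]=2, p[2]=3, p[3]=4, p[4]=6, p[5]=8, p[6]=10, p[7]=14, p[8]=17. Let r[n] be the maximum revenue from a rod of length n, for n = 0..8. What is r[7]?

   n    0    1    2    3    4    5    6    7    8
r[n]    0    2    4    6    8   10   12   14   17

14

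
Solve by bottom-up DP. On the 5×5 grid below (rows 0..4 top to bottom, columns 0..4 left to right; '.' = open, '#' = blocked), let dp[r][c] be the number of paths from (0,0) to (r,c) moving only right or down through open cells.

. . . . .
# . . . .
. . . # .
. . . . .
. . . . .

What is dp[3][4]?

r\c   0   1   2   3   4
  0   1   1   1   1   1
  1   0   1   2   3   4
  2   0   1   3   0   4
  3   0   1   4   4   8
  4   0   1   5   9  17

8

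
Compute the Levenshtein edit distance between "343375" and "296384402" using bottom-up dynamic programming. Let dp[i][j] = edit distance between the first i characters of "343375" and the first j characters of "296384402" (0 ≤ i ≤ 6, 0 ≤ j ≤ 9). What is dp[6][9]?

   ''  2  9  6  3  8  4  4  0  2
''  0  1  2  3  4  5  6  7  8  9
 3  1  1  2  3  3  4  5  6  7  8
 4  2  2  2  3  4  4  4  5  6  7
 3  3  3  3  3  3  4  5  5  6  7
 3  4  4  4  4  3  4  5  6  6  7
 7  5  5  5  5  4  4  5  6  7  7
 5  6  6  6  6  5  5  5  6  7  8

8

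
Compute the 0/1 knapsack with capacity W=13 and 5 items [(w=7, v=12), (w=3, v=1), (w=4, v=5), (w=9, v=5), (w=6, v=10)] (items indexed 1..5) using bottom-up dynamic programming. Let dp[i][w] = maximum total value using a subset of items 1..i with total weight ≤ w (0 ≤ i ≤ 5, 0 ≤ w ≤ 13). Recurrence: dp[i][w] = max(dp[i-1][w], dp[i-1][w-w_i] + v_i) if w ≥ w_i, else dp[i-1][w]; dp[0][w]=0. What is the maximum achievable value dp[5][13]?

i\w   0   1   2   3   4   5   6   7   8   9  10  11  12  13
  0   0   0   0   0   0   0   0   0   0   0   0   0   0   0
  1   0   0   0   0   0   0   0  12  12  12  12  12  12  12
  2   0   0   0   1   1   1   1  12  12  12  13  13  13  13
  3   0   0   0   1   5   5   5  12  12  12  13  17  17  17
  4   0   0   0   1   5   5   5  12  12  12  13  17  17  17
  5   0   0   0   1   5   5  10  12  12  12  15  17  17  22

22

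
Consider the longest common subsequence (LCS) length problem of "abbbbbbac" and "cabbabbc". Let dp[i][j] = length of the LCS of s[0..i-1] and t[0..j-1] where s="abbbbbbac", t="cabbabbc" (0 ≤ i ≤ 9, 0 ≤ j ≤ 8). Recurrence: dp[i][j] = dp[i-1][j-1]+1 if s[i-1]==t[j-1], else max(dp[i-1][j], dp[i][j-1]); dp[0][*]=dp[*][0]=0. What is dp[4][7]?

   ''  c  a  b  b  a  b  b  c
''  0  0  0  0  0  0  0  0  0
 a  0  0  1  1  1  1  1  1  1
 b  0  0  1  2  2  2  2  2  2
 b  0  0  1  2  3  3  3  3  3
 b  0  0  1  2  3  3  4  4  4
 b  0  0  1  2  3  3  4  5  5
 b  0  0  1  2  3  3  4  5  5
 b  0  0  1  2  3  3  4  5  5
 a  0  0  1  2  3  4  4  5  5
 c  0  1  1  2  3  4  4  5  6

4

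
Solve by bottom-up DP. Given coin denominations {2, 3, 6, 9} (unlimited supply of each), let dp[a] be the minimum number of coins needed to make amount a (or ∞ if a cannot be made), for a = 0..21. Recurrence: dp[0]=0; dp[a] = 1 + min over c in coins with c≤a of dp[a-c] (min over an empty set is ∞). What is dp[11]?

2

 a  0  1  2  3  4  5  6  7  8  9 10 11 12 13 14 15 16 17 18 19 20 21
dp  0  -  1  1  2  2  1  3  2  1  3  2  2  3  3  2  4  3  2  4  3  3
(- denotes ∞ / unreachable)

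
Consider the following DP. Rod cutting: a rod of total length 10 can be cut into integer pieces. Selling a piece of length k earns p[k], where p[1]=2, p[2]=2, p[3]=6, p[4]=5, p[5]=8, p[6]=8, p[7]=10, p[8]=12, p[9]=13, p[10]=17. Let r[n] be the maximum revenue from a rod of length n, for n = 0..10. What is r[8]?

   n    0    1    2    3    4    5    6    7    8    9   10
r[n]    0    2    4    6    8   10   12   14   16   18   20

16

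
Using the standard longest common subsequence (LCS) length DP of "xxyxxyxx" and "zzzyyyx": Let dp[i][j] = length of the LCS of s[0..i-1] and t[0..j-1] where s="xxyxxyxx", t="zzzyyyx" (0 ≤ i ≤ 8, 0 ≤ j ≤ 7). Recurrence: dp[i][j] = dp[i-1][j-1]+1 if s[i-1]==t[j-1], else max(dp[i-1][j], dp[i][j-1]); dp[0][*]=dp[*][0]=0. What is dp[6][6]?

   ''  z  z  z  y  y  y  x
''  0  0  0  0  0  0  0  0
 x  0  0  0  0  0  0  0  1
 x  0  0  0  0  0  0  0  1
 y  0  0  0  0  1  1  1  1
 x  0  0  0  0  1  1  1  2
 x  0  0  0  0  1  1  1  2
 y  0  0  0  0  1  2  2  2
 x  0  0  0  0  1  2  2  3
 x  0  0  0  0  1  2  2  3

2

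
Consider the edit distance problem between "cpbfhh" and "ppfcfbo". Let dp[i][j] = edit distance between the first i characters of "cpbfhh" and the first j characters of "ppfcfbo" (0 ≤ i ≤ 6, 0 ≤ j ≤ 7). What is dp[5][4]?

3

   ''  p  p  f  c  f  b  o
''  0  1  2  3  4  5  6  7
 c  1  1  2  3  3  4  5  6
 p  2  1  1  2  3  4  5  6
 b  3  2  2  2  3  4  4  5
 f  4  3  3  2  3  3  4  5
 h  5  4  4  3  3  4  4  5
 h  6  5  5  4  4  4  5  5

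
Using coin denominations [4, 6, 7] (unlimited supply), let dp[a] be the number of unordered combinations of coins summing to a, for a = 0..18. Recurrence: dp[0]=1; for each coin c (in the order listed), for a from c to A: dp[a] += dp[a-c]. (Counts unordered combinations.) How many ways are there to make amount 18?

3

after  coin     0     1     2     3     4     5     6     7     8     9    10    11    12    13    14    15    16    17    18
          4     1     0     0     0     1     0     0     0     1     0     0     0     1     0     0     0     1     0     0
          6     1     0     0     0     1     0     1     0     1     0     1     0     2     0     1     0     2     0     2
          7     1     0     0     0     1     0     1     1     1     0     1     1     2     1     2     1     2     1     3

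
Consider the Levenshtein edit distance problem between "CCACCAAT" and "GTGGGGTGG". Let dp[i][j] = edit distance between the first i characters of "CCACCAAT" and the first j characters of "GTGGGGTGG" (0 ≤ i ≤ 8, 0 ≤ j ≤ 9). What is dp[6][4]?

6

   ''  G  T  G  G  G  G  T  G  G
''  0  1  2  3  4  5  6  7  8  9
 C  1  1  2  3  4  5  6  7  8  9
 C  2  2  2  3  4  5  6  7  8  9
 A  3  3  3  3  4  5  6  7  8  9
 C  4  4  4  4  4  5  6  7  8  9
 C  5  5  5  5  5  5  6  7  8  9
 A  6  6  6  6  6  6  6  7  8  9
 A  7  7  7  7  7  7  7  7  8  9
 T  8  8  7  8  8  8  8  7  8  9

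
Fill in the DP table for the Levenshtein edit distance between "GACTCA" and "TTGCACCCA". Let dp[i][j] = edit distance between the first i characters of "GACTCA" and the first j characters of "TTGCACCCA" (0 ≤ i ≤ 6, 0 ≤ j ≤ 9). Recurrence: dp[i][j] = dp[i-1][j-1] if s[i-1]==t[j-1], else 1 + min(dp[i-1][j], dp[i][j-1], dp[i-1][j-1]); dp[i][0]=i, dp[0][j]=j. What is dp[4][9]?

   ''  T  T  G  C  A  C  C  C  A
''  0  1  2  3  4  5  6  7  8  9
 G  1  1  2  2  3  4  5  6  7  8
 A  2  2  2  3  3  3  4  5  6  7
 C  3  3  3  3  3  4  3  4  5  6
 T  4  3  3  4  4  4  4  4  5  6
 C  5  4  4  4  4  5  4  4  4  5
 A  6  5  5  5  5  4  5  5  5  4

6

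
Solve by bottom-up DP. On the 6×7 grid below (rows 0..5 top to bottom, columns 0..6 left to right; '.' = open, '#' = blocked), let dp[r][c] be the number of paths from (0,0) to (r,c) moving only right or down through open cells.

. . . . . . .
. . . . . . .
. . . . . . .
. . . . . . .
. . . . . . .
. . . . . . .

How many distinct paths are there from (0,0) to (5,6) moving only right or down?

462

r\c   0   1   2   3   4   5   6
  0   1   1   1   1   1   1   1
  1   1   2   3   4   5   6   7
  2   1   3   6  10  15  21  28
  3   1   4  10  20  35  56  84
  4   1   5  15  35  70 126 210
  5   1   6  21  56 126 252 462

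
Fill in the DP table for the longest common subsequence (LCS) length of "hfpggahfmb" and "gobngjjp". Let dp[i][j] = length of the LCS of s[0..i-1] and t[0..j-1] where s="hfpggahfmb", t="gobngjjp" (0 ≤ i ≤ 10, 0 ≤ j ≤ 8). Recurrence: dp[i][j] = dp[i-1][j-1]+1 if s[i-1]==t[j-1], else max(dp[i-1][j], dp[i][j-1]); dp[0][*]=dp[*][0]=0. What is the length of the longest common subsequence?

2

   ''  g  o  b  n  g  j  j  p
''  0  0  0  0  0  0  0  0  0
 h  0  0  0  0  0  0  0  0  0
 f  0  0  0  0  0  0  0  0  0
 p  0  0  0  0  0  0  0  0  1
 g  0  1  1  1  1  1  1  1  1
 g  0  1  1  1  1  2  2  2  2
 a  0  1  1  1  1  2  2  2  2
 h  0  1  1  1  1  2  2  2  2
 f  0  1  1  1  1  2  2  2  2
 m  0  1  1  1  1  2  2  2  2
 b  0  1  1  2  2  2  2  2  2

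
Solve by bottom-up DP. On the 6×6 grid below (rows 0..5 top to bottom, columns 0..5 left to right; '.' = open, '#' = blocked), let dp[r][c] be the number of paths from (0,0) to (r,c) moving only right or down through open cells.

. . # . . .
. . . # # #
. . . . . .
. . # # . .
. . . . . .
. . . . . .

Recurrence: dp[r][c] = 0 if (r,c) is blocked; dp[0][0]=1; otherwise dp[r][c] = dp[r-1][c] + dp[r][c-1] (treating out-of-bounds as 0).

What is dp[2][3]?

5

r\c   0   1   2   3   4   5
  0   1   1   0   0   0   0
  1   1   2   2   0   0   0
  2   1   3   5   5   5   5
  3   1   4   0   0   5  10
  4   1   5   5   5  10  20
  5   1   6  11  16  26  46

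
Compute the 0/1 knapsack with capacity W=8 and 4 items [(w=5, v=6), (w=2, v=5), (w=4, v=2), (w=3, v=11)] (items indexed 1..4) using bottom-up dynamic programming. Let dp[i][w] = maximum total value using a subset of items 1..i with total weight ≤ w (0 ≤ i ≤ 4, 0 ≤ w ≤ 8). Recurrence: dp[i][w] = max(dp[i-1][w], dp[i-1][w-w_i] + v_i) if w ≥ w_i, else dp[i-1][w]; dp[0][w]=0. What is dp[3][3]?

i\w   0   1   2   3   4   5   6   7   8
  0   0   0   0   0   0   0   0   0   0
  1   0   0   0   0   0   6   6   6   6
  2   0   0   5   5   5   6   6  11  11
  3   0   0   5   5   5   6   7  11  11
  4   0   0   5  11  11  16  16  16  17

5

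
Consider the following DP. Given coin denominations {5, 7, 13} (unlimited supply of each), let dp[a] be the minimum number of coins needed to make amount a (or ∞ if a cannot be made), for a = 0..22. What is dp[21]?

 a  0  1  2  3  4  5  6  7  8  9 10 11 12 13 14 15 16 17 18 19 20 21 22
dp  0  -  -  -  -  1  -  1  -  -  2  -  2  1  2  3  -  3  2  3  2  3  4
(- denotes ∞ / unreachable)

3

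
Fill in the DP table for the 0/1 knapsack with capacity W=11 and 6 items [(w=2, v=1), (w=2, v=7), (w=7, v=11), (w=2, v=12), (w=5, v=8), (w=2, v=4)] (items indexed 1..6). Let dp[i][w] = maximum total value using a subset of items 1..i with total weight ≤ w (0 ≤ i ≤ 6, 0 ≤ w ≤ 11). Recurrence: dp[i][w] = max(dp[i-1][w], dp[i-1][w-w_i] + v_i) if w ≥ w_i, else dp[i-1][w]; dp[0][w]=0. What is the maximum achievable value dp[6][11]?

i\w   0   1   2   3   4   5   6   7   8   9  10  11
  0   0   0   0   0   0   0   0   0   0   0   0   0
  1   0   0   1   1   1   1   1   1   1   1   1   1
  2   0   0   7   7   8   8   8   8   8   8   8   8
  3   0   0   7   7   8   8   8  11  11  18  18  19
  4   0   0  12  12  19  19  20  20  20  23  23  30
  5   0   0  12  12  19  19  20  20  20  27  27  30
  6   0   0  12  12  19  19  23  23  24  27  27  31

31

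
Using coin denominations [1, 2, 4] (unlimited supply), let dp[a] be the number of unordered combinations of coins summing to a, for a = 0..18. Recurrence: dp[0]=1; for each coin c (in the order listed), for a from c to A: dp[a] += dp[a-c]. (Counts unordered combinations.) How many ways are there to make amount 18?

30

after  coin     0     1     2     3     4     5     6     7     8     9    10    11    12    13    14    15    16    17    18
          1     1     1     1     1     1     1     1     1     1     1     1     1     1     1     1     1     1     1     1
          2     1     1     2     2     3     3     4     4     5     5     6     6     7     7     8     8     9     9    10
          4     1     1     2     2     4     4     6     6     9     9    12    12    16    16    20    20    25    25    30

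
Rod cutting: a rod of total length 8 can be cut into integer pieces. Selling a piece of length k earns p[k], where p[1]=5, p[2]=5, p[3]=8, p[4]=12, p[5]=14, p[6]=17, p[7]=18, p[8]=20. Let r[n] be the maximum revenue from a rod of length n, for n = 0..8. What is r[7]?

35

   n    0    1    2    3    4    5    6    7    8
r[n]    0    5   10   15   20   25   30   35   40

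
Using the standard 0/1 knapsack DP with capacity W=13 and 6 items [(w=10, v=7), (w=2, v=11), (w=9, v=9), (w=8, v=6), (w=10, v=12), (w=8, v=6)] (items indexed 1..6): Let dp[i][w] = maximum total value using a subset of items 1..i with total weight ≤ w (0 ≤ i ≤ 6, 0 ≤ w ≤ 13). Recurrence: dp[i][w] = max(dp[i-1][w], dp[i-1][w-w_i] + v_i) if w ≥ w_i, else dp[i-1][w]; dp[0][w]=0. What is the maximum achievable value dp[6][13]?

23

i\w   0   1   2   3   4   5   6   7   8   9  10  11  12  13
  0   0   0   0   0   0   0   0   0   0   0   0   0   0   0
  1   0   0   0   0   0   0   0   0   0   0   7   7   7   7
  2   0   0  11  11  11  11  11  11  11  11  11  11  18  18
  3   0   0  11  11  11  11  11  11  11  11  11  20  20  20
  4   0   0  11  11  11  11  11  11  11  11  17  20  20  20
  5   0   0  11  11  11  11  11  11  11  11  17  20  23  23
  6   0   0  11  11  11  11  11  11  11  11  17  20  23  23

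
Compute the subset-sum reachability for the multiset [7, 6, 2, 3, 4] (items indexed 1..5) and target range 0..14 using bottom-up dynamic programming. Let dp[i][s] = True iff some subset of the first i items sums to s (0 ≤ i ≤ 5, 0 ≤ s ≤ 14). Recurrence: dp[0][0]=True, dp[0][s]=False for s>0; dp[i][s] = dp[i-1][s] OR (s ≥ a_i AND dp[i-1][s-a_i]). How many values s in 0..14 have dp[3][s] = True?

7

i\s   0   1   2   3   4   5   6   7   8   9  10  11  12  13  14
  0   T   F   F   F   F   F   F   F   F   F   F   F   F   F   F
  1   T   F   F   F   F   F   F   T   F   F   F   F   F   F   F
  2   T   F   F   F   F   F   T   T   F   F   F   F   F   T   F
  3   T   F   T   F   F   F   T   T   T   T   F   F   F   T   F
  4   T   F   T   T   F   T   T   T   T   T   T   T   T   T   F
  5   T   F   T   T   T   T   T   T   T   T   T   T   T   T   T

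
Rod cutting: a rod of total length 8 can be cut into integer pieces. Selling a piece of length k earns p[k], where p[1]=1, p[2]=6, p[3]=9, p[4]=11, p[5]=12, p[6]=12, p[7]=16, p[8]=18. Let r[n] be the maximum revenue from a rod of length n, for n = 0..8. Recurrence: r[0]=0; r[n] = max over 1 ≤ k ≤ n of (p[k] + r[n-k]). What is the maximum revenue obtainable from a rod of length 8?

   n    0    1    2    3    4    5    6    7    8
r[n]    0    1    6    9   12   15   18   21   24

24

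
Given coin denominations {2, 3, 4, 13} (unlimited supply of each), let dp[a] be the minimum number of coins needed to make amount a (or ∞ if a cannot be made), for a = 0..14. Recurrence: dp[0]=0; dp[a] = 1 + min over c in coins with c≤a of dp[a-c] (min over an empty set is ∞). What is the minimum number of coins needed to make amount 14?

4

 a  0  1  2  3  4  5  6  7  8  9 10 11 12 13 14
dp  0  -  1  1  1  2  2  2  2  3  3  3  3  1  4
(- denotes ∞ / unreachable)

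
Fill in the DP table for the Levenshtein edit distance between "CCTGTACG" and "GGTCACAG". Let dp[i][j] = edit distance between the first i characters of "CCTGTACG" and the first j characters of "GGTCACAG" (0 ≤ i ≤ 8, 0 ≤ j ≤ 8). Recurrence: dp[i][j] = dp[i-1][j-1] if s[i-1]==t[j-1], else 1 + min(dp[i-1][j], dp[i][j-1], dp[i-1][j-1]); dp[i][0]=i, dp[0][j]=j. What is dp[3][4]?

   ''  G  G  T  C  A  C  A  G
''  0  1  2  3  4  5  6  7  8
 C  1  1  2  3  3  4  5  6  7
 C  2  2  2  3  3  4  4  5  6
 T  3  3  3  2  3  4  5  5  6
 G  4  3  3  3  3  4  5  6  5
 T  5  4  4  3  4  4  5  6  6
 A  6  5  5  4  4  4  5  5  6
 C  7  6  6  5  4  5  4  5  6
 G  8  7  6  6  5  5  5  5  5

3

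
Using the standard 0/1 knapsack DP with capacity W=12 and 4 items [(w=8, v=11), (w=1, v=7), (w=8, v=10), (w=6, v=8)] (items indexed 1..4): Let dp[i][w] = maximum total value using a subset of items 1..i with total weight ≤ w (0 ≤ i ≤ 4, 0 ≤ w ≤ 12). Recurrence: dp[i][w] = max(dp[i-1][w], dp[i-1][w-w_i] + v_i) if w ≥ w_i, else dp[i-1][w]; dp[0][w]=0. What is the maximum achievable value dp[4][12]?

i\w   0   1   2   3   4   5   6   7   8   9  10  11  12
  0   0   0   0   0   0   0   0   0   0   0   0   0   0
  1   0   0   0   0   0   0   0   0  11  11  11  11  11
  2   0   7   7   7   7   7   7   7  11  18  18  18  18
  3   0   7   7   7   7   7   7   7  11  18  18  18  18
  4   0   7   7   7   7   7   8  15  15  18  18  18  18

18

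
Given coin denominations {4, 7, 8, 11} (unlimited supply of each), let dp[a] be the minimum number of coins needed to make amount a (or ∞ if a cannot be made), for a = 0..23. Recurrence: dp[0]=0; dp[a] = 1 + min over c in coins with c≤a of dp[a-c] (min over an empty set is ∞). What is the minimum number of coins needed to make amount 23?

3

 a  0  1  2  3  4  5  6  7  8  9 10 11 12 13 14 15 16 17 18 19 20 21 22 23
dp  0  -  -  -  1  -  -  1  1  -  -  1  2  -  2  2  2  -  2  2  3  3  2  3
(- denotes ∞ / unreachable)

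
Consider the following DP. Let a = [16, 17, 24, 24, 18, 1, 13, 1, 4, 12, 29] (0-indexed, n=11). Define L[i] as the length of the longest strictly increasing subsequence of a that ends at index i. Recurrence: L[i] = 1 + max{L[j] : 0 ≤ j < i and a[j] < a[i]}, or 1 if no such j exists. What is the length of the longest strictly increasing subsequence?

4

   i    0    1    2    3    4    5    6    7    8    9   10
a[i]   16   17   24   24   18    1   13    1    4   12   29
L[i]    1    2    3    3    3    1    2    1    2    3    4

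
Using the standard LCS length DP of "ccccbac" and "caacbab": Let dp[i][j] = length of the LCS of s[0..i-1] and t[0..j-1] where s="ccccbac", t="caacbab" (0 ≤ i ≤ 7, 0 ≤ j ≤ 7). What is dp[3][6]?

   ''  c  a  a  c  b  a  b
''  0  0  0  0  0  0  0  0
 c  0  1  1  1  1  1  1  1
 c  0  1  1  1  2  2  2  2
 c  0  1  1  1  2  2  2  2
 c  0  1  1  1  2  2  2  2
 b  0  1  1  1  2  3  3  3
 a  0  1  2  2  2  3  4  4
 c  0  1  2  2  3  3  4  4

2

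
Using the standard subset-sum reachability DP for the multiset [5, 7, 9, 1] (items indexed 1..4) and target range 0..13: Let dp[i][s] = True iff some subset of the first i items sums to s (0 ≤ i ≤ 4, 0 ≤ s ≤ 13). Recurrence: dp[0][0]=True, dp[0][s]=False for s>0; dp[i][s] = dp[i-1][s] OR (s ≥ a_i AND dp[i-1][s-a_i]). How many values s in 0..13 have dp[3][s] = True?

i\s   0   1   2   3   4   5   6   7   8   9  10  11  12  13
  0   T   F   F   F   F   F   F   F   F   F   F   F   F   F
  1   T   F   F   F   F   T   F   F   F   F   F   F   F   F
  2   T   F   F   F   F   T   F   T   F   F   F   F   T   F
  3   T   F   F   F   F   T   F   T   F   T   F   F   T   F
  4   T   T   F   F   F   T   T   T   T   T   T   F   T   T

5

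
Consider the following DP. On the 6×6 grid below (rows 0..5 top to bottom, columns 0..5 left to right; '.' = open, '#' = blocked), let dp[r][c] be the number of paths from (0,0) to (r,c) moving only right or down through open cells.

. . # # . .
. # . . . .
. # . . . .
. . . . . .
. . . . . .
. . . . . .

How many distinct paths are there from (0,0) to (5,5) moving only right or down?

r\c   0   1   2   3   4   5
  0   1   1   0   0   0   0
  1   1   0   0   0   0   0
  2   1   0   0   0   0   0
  3   1   1   1   1   1   1
  4   1   2   3   4   5   6
  5   1   3   6  10  15  21

21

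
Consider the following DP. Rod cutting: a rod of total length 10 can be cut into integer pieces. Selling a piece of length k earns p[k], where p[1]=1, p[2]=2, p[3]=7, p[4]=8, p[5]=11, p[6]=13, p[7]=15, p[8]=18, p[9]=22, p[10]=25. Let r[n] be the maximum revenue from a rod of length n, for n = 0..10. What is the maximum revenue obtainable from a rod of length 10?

   n    0    1    2    3    4    5    6    7    8    9   10
r[n]    0    1    2    7    8   11   14   15   18   22   25

25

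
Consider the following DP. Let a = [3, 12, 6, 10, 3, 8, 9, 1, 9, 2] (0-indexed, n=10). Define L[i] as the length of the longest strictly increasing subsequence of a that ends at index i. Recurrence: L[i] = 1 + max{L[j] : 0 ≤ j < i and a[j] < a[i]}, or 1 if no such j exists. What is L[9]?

   i    0    1    2    3    4    5    6    7    8    9
a[i]    3   12    6   10    3    8    9    1    9    2
L[i]    1    2    2    3    1    3    4    1    4    2

2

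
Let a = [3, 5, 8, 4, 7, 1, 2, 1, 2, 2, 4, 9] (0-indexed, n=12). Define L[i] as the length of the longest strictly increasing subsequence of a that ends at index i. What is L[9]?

2

   i    0    1    2    3    4    5    6    7    8    9   10   11
a[i]    3    5    8    4    7    1    2    1    2    2    4    9
L[i]    1    2    3    2    3    1    2    1    2    2    3    4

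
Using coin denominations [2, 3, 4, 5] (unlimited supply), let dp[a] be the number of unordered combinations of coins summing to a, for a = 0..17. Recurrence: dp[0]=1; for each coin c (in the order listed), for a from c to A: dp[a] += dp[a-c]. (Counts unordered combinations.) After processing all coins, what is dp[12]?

10

after  coin     0     1     2     3     4     5     6     7     8     9    10    11    12    13    14    15    16    17
          2     1     0     1     0     1     0     1     0     1     0     1     0     1     0     1     0     1     0
          3     1     0     1     1     1     1     2     1     2     2     2     2     3     2     3     3     3     3
          4     1     0     1     1     2     1     3     2     4     3     5     4     7     5     8     7    10     8
          5     1     0     1     1     2     2     3     3     5     5     7     7    10    10    13    14    17    18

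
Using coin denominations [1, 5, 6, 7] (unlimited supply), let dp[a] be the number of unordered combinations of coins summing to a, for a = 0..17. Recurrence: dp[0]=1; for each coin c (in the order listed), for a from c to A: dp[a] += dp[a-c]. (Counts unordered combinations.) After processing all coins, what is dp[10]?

5

after  coin     0     1     2     3     4     5     6     7     8     9    10    11    12    13    14    15    16    17
          1     1     1     1     1     1     1     1     1     1     1     1     1     1     1     1     1     1     1
          5     1     1     1     1     1     2     2     2     2     2     3     3     3     3     3     4     4     4
          6     1     1     1     1     1     2     3     3     3     3     4     5     6     6     6     7     8     9
          7     1     1     1     1     1     2     3     4     4     4     5     6     8     9    10    11    12    14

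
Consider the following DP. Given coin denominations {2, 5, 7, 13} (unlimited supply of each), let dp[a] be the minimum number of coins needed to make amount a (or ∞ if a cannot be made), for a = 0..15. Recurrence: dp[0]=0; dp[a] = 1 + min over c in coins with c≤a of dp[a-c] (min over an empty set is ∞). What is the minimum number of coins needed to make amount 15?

 a  0  1  2  3  4  5  6  7  8  9 10 11 12 13 14 15
dp  0  -  1  -  2  1  3  1  4  2  2  3  2  1  2  2
(- denotes ∞ / unreachable)

2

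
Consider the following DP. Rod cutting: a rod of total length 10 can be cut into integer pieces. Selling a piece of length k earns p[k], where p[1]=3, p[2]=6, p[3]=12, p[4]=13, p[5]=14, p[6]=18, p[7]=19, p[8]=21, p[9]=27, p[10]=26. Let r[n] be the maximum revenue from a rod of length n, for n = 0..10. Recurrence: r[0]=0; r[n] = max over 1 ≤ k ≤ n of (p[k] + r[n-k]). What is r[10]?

39

   n    0    1    2    3    4    5    6    7    8    9   10
r[n]    0    3    6   12   15   18   24   27   30   36   39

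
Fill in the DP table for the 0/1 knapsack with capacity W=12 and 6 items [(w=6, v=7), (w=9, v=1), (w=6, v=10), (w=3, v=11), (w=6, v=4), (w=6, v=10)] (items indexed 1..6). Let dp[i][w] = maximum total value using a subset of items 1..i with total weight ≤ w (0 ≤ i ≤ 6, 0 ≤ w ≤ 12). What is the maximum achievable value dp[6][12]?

21

i\w   0   1   2   3   4   5   6   7   8   9  10  11  12
  0   0   0   0   0   0   0   0   0   0   0   0   0   0
  1   0   0   0   0   0   0   7   7   7   7   7   7   7
  2   0   0   0   0   0   0   7   7   7   7   7   7   7
  3   0   0   0   0   0   0  10  10  10  10  10  10  17
  4   0   0   0  11  11  11  11  11  11  21  21  21  21
  5   0   0   0  11  11  11  11  11  11  21  21  21  21
  6   0   0   0  11  11  11  11  11  11  21  21  21  21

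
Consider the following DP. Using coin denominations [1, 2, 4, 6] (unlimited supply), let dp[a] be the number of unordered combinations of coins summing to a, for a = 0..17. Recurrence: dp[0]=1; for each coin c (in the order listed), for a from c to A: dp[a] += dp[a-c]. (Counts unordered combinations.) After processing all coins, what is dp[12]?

23

after  coin     0     1     2     3     4     5     6     7     8     9    10    11    12    13    14    15    16    17
          1     1     1     1     1     1     1     1     1     1     1     1     1     1     1     1     1     1     1
          2     1     1     2     2     3     3     4     4     5     5     6     6     7     7     8     8     9     9
          4     1     1     2     2     4     4     6     6     9     9    12    12    16    16    20    20    25    25
          6     1     1     2     2     4     4     7     7    11    11    16    16    23    23    31    31    41    41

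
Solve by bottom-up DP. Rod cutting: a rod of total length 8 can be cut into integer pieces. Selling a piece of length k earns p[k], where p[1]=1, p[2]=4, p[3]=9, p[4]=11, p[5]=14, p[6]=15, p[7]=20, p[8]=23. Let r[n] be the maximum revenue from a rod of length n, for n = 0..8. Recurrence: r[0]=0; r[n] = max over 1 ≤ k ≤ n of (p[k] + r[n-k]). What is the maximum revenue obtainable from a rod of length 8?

   n    0    1    2    3    4    5    6    7    8
r[n]    0    1    4    9   11   14   18   20   23

23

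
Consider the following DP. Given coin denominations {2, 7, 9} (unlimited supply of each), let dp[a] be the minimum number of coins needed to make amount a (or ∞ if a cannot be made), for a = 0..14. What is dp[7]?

1

 a  0  1  2  3  4  5  6  7  8  9 10 11 12 13 14
dp  0  -  1  -  2  -  3  1  4  1  5  2  6  3  2
(- denotes ∞ / unreachable)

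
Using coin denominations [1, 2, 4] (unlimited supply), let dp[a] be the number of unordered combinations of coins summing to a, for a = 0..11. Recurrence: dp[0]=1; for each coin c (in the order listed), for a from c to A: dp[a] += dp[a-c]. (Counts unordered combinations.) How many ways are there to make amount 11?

12

after  coin     0     1     2     3     4     5     6     7     8     9    10    11
          1     1     1     1     1     1     1     1     1     1     1     1     1
          2     1     1     2     2     3     3     4     4     5     5     6     6
          4     1     1     2     2     4     4     6     6     9     9    12    12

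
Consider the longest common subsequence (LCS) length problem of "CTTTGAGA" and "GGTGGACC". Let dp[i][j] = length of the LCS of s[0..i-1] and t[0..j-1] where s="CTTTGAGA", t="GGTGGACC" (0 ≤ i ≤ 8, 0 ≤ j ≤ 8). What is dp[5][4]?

2

   ''  G  G  T  G  G  A  C  C
''  0  0  0  0  0  0  0  0  0
 C  0  0  0  0  0  0  0  1  1
 T  0  0  0  1  1  1  1  1  1
 T  0  0  0  1  1  1  1  1  1
 T  0  0  0  1  1  1  1  1  1
 G  0  1  1  1  2  2  2  2  2
 A  0  1  1  1  2  2  3  3  3
 G  0  1  2  2  2  3  3  3  3
 A  0  1  2  2  2  3  4  4  4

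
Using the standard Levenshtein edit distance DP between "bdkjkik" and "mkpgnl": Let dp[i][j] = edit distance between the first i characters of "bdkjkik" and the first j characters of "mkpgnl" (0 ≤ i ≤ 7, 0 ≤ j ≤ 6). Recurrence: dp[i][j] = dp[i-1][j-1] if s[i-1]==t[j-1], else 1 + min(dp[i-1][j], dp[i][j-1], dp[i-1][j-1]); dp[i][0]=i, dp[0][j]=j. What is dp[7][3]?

6

   ''  m  k  p  g  n  l
''  0  1  2  3  4  5  6
 b  1  1  2  3  4  5  6
 d  2  2  2  3  4  5  6
 k  3  3  2  3  4  5  6
 j  4  4  3  3  4  5  6
 k  5  5  4  4  4  5  6
 i  6  6  5  5  5  5  6
 k  7  7  6  6  6  6  6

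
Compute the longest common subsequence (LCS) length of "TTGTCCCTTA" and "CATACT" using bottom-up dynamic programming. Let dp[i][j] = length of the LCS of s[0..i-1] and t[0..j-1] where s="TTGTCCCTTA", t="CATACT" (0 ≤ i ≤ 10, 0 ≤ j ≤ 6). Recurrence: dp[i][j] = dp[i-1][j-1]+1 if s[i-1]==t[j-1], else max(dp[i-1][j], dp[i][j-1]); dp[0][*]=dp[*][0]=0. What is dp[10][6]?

3

   ''  C  A  T  A  C  T
''  0  0  0  0  0  0  0
 T  0  0  0  1  1  1  1
 T  0  0  0  1  1  1  2
 G  0  0  0  1  1  1  2
 T  0  0  0  1  1  1  2
 C  0  1  1  1  1  2  2
 C  0  1  1  1  1  2  2
 C  0  1  1  1  1  2  2
 T  0  1  1  2  2  2  3
 T  0  1  1  2  2  2  3
 A  0  1  2  2  3  3  3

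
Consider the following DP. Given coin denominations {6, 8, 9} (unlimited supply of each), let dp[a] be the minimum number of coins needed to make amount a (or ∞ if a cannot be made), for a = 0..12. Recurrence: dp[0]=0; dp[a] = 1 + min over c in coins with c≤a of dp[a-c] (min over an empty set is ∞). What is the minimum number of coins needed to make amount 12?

 a  0  1  2  3  4  5  6  7  8  9 10 11 12
dp  0  -  -  -  -  -  1  -  1  1  -  -  2
(- denotes ∞ / unreachable)

2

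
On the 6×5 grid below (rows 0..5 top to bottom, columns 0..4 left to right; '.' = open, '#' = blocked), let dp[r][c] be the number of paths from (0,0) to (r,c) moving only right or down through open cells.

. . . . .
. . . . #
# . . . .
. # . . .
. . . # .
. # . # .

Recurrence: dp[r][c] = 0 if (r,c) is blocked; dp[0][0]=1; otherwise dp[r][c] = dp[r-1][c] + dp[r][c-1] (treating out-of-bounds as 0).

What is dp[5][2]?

5

r\c   0   1   2   3   4
  0   1   1   1   1   1
  1   1   2   3   4   0
  2   0   2   5   9   9
  3   0   0   5  14  23
  4   0   0   5   0  23
  5   0   0   5   0  23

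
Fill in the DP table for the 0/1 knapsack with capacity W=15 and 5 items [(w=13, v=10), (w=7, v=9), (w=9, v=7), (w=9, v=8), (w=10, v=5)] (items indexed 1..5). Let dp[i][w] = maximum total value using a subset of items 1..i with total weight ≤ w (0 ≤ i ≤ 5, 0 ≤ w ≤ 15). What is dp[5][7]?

9

i\w   0   1   2   3   4   5   6   7   8   9  10  11  12  13  14  15
  0   0   0   0   0   0   0   0   0   0   0   0   0   0   0   0   0
  1   0   0   0   0   0   0   0   0   0   0   0   0   0  10  10  10
  2   0   0   0   0   0   0   0   9   9   9   9   9   9  10  10  10
  3   0   0   0   0   0   0   0   9   9   9   9   9   9  10  10  10
  4   0   0   0   0   0   0   0   9   9   9   9   9   9  10  10  10
  5   0   0   0   0   0   0   0   9   9   9   9   9   9  10  10  10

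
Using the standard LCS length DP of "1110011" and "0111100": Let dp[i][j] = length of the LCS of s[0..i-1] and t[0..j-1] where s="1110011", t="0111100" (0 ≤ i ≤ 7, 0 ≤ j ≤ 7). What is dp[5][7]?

   ''  0  1  1  1  1  0  0
''  0  0  0  0  0  0  0  0
 1  0  0  1  1  1  1  1  1
 1  0  0  1  2  2  2  2  2
 1  0  0  1  2  3  3  3  3
 0  0  1  1  2  3  3  4  4
 0  0  1  1  2  3  3  4  5
 1  0  1  2  2  3  4  4  5
 1  0  1  2  3  3  4  4  5

5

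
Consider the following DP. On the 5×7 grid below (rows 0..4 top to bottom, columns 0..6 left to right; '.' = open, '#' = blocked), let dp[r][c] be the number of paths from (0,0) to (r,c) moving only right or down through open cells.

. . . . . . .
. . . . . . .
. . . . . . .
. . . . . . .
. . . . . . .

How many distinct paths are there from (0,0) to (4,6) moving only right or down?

210

r\c   0   1   2   3   4   5   6
  0   1   1   1   1   1   1   1
  1   1   2   3   4   5   6   7
  2   1   3   6  10  15  21  28
  3   1   4  10  20  35  56  84
  4   1   5  15  35  70 126 210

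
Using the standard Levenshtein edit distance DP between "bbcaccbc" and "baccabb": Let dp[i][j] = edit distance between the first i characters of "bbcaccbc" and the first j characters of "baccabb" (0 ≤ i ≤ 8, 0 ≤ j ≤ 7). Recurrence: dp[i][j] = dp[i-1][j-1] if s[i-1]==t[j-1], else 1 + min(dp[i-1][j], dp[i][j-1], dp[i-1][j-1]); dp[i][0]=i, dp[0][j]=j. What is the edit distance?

4

   ''  b  a  c  c  a  b  b
''  0  1  2  3  4  5  6  7
 b  1  0  1  2  3  4  5  6
 b  2  1  1  2  3  4  4  5
 c  3  2  2  1  2  3  4  5
 a  4  3  2  2  2  2  3  4
 c  5  4  3  2  2  3  3  4
 c  6  5  4  3  2  3  4  4
 b  7  6  5  4  3  3  3  4
 c  8  7  6  5  4  4  4  4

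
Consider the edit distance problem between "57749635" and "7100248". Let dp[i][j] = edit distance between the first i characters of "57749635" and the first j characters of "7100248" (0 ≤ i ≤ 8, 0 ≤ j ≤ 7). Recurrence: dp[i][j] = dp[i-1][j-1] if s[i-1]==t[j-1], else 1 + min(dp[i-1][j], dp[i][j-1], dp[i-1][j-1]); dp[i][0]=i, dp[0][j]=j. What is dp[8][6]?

   ''  7  1  0  0  2  4  8
''  0  1  2  3  4  5  6  7
 5  1  1  2  3  4  5  6  7
 7  2  1  2  3  4  5  6  7
 7  3  2  2  3  4  5  6  7
 4  4  3  3  3  4  5  5  6
 9  5  4  4  4  4  5  6  6
 6  6  5  5  5  5  5  6  7
 3  7  6  6  6  6  6  6  7
 5  8  7  7  7  7  7  7  7

7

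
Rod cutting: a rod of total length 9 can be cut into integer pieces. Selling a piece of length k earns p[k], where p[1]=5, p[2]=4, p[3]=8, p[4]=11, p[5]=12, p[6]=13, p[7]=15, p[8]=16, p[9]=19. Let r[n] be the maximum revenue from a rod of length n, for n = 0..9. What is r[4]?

   n    0    1    2    3    4    5    6    7    8    9
r[n]    0    5   10   15   20   25   30   35   40   45

20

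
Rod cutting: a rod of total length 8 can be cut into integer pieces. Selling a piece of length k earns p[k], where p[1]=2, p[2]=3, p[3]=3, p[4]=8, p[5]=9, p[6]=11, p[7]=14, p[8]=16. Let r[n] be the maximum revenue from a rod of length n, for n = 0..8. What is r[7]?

   n    0    1    2    3    4    5    6    7    8
r[n]    0    2    4    6    8   10   12   14   16

14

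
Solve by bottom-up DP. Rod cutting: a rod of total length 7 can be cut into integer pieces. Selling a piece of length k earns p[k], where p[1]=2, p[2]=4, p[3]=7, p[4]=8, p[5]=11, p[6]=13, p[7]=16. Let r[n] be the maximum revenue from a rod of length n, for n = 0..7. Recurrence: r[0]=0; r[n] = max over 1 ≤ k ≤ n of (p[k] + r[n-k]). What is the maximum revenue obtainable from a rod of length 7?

16

   n    0    1    2    3    4    5    6    7
r[n]    0    2    4    7    9   11   14   16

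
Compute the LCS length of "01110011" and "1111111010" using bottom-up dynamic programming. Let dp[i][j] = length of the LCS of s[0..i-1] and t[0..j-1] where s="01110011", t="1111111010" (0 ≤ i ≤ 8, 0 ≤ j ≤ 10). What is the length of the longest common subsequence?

   ''  1  1  1  1  1  1  1  0  1  0
''  0  0  0  0  0  0  0  0  0  0  0
 0  0  0  0  0  0  0  0  0  1  1  1
 1  0  1  1  1  1  1  1  1  1  2  2
 1  0  1  2  2  2  2  2  2  2  2  2
 1  0  1  2  3  3  3  3  3  3  3  3
 0  0  1  2  3  3  3  3  3  4  4  4
 0  0  1  2  3  3  3  3  3  4  4  5
 1  0  1  2  3  4  4  4  4  4  5  5
 1  0  1  2  3  4  5  5  5  5  5  5

5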